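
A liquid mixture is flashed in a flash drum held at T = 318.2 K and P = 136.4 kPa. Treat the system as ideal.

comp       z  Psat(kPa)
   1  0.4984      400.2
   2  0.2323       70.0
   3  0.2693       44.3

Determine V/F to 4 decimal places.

Raoult's law: Kᵢ = Pᵢˢᵃᵗ/P = Pᵢˢᵃᵗ/136.4.
  K_1 = 400.2/136.4 = 2.934018, K_2 = 70.0/136.4 = 0.513196, K_3 = 44.3/136.4 = 0.324780
Material balance + equilibrium reduce to Σ zᵢ(Kᵢ−1)/(1+V/F(Kᵢ−1)) = 0.
g(0) = ΣzᵢKᵢ − 1 = 0.6690 and g(1) = 1 − Σzᵢ/Kᵢ = -0.4517, so a root lies in (0, 1).
Newton–Raphson from V/F = 0.5:
  V/F = 0.5000: g = 0.06606, g' = -0.8578 → V/F = 0.5770
  V/F = 0.5770: g = 0.00039, g' = -0.8524 → V/F = 0.5775
Converged at V/F = 0.5775.

V/F = 0.5775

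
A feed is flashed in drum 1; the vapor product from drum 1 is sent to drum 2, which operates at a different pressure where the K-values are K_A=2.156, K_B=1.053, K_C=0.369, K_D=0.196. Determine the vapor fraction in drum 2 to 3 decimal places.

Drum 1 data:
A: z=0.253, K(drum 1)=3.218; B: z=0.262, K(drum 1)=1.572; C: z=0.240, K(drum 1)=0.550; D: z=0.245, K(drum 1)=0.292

Drum 1:
Rachford–Rice: g(ψ₁) = Σ zᵢ(Kᵢ−1)/(1+ψ₁(Kᵢ−1)) = 0.
g(0) = ΣzᵢKᵢ − 1 = 0.430 and g(1) = 1 − Σzᵢ/Kᵢ = -0.521, so a root lies in (0, 1).
Newton–Raphson from ψ₁ = 0.5:
  ψ₁ = 0.500: g = -0.0253, g' = -0.707 → ψ₁ = 0.464
Converged at ψ₁ = 0.464.
Drum-1 compositions:
  A: x = 0.125, y = 0.401
  B: x = 0.207, y = 0.325
  C: x = 0.303, y = 0.167
  D: x = 0.365, y = 0.107
Drum-2 feed = drum-1 vapor: z₂ = (0.4011, 0.3254, 0.1669, 0.1066).
Drum 2:
Let ψ₂ = V/F and solve Σ zᵢ(Kᵢ−1)/(1+ψ₂(Kᵢ−1)) = 0.
g(0) = ΣzᵢKᵢ − 1 = 0.290 and g(1) = 1 − Σzᵢ/Kᵢ = -0.491, so a root lies in (0, 1).
Newton iteration, ψ₂⁰ = 0.5:
  ψ₂ = 0.500: g = 0.0136, g' = -0.551 → ψ₂ = 0.525
  ψ₂ = 0.525: g = -0.0001, g' = -0.563 → ψ₂ = 0.524
Converged at ψ₂ = 0.524.
  A: x = 0.250, y = 0.538
  B: x = 0.317, y = 0.333
  C: x = 0.249, y = 0.092
  D: x = 0.184, y = 0.036

V/F (drum 2) = 0.524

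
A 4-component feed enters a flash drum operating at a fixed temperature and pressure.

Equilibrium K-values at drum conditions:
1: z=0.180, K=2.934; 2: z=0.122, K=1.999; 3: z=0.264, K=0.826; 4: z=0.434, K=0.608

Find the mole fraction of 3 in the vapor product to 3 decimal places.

y_3 = 0.238

Let ψ = V/F and solve Σ zᵢ(Kᵢ−1)/(1+ψ(Kᵢ−1)) = 0.
g(0) = ΣzᵢKᵢ − 1 = 0.254 and g(1) = 1 − Σzᵢ/Kᵢ = -0.156, so a root lies in (0, 1).
Newton–Raphson from ψ = 0.5:
  ψ = 0.500: g = -0.0037, g' = -0.341 → ψ = 0.489
Converged at ψ = 0.489.
Compositions from xᵢ = zᵢ/(1+ψ(Kᵢ−1)), yᵢ = Kᵢxᵢ:
  1: x = 0.092, y = 0.271
  2: x = 0.082, y = 0.164
  3: x = 0.289, y = 0.238
  4: x = 0.537, y = 0.327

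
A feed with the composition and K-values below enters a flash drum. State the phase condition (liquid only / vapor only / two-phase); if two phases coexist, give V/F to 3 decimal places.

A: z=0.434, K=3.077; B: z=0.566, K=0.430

two-phase, V/F = 0.489

ΣzᵢKᵢ = 1.579; Σzᵢ/Kᵢ = 1.457.
Both exceed 1, so a two-phase solution exists.
Rachford–Rice: g(ψ) = Σ zᵢ(Kᵢ−1)/(1+ψ(Kᵢ−1)) = 0.
Binary case is linear: z₁(K₁−1)(1+ψ(K₂−1)) + z₂(K₂−1)(1+ψ(K₁−1)) = 0
⇒ ψ = [z₁(K₁−1)+z₂(K₂−1)] / [−(K₁−1)(K₂−1)] = 0.5788/1.1839 = 0.489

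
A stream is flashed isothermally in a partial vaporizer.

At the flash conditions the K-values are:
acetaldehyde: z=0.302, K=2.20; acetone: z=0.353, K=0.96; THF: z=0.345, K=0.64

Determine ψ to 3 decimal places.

ψ = 0.780

Material balance + equilibrium reduce to Σ zᵢ(Kᵢ−1)/(1+ψ(Kᵢ−1)) = 0.
Check two-phase: ΣzᵢKᵢ = 1.224 > 1 and Σzᵢ/Kᵢ = 1.044 > 1, so g(0) = 0.224 > 0 and g(1) = -0.044 < 0.
Newton iteration, ψ⁰ = 0.43:
  ψ = 0.430: g = 0.0777, g' = -0.252 → ψ = 0.738
  ψ = 0.738: g = 0.0085, g' = -0.206 → ψ = 0.779
  ψ = 0.779: g = 0.0001, g' = -0.203 → ψ = 0.780
Converged at ψ = 0.780.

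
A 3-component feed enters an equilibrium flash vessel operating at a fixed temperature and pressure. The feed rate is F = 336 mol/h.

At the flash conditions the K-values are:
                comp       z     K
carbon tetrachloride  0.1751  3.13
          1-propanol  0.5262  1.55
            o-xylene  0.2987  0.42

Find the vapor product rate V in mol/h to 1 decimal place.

V = 278.5 mol/h

Rachford–Rice: g(ψ) = Σ zᵢ(Kᵢ−1)/(1+ψ(Kᵢ−1)) = 0.
g(0) = ΣzᵢKᵢ − 1 = 0.4891 and g(1) = 1 − Σzᵢ/Kᵢ = -0.1066, so a root lies in (0, 1).
Newton iteration, ψ⁰ = 0.5:
  ψ = 0.5000: g = 0.16359, g' = -0.4835 → ψ = 0.8383
  ψ = 0.8383: g = -0.00523, g' = -0.5576 → ψ = 0.8289
Converged at ψ = 0.8289.
Then V = ψ·F = 0.8289·336 = 278.5 mol/h and L = F − V = 57.5 mol/h.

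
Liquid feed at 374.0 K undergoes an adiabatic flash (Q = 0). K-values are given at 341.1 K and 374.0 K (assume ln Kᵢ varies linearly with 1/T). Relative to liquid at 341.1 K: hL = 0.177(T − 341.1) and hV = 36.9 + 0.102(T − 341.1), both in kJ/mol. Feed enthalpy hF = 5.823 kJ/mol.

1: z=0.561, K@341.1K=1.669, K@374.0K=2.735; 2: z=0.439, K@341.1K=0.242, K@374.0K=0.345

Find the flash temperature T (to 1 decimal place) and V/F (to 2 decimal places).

Adiabatic flash: solve Rachford–Rice at each trial T, then check hF = ψ·hV(T) + (1−ψ)·hL(T).
  T = 341.1 K: K = (1.669, 0.242), RR gives ψ = 0.084, H_out = 3.096 kJ/mol
  T = 374.0 K: K = (2.735, 0.345), RR gives ψ = 0.603, H_out = 26.602 kJ/mol
  T = 357.6 K: K = (2.163, 0.291), RR gives ψ = 0.414, H_out = 17.691 kJ/mol
  T = 349.4 K: K = (1.907, 0.266), RR gives ψ = 0.281, H_out = 11.652 kJ/mol
  T = 345.2 K: K = (1.784, 0.254), RR gives ψ = 0.192, H_out = 7.751 kJ/mol
  T = 343.1 K: K = (1.725, 0.248), RR gives ψ = 0.140, H_out = 5.494 kJ/mol
Linear interpolation between T = 343.1 (H_out = 5.494) and T = 345.2 (H_out = 7.751) on hF = 5.823 gives T ≈ 343.4 K, at which ψ = 0.15.

T = 343.4 K, V/F = 0.15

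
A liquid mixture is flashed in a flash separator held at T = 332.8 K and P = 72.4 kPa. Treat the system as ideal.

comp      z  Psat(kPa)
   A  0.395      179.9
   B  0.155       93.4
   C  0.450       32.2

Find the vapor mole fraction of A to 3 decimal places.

y_A = 0.539

Raoult's law: Kᵢ = Pᵢˢᵃᵗ/P = Pᵢˢᵃᵗ/72.4.
  K_A = 179.9/72.4 = 2.48481, K_B = 93.4/72.4 = 1.29006, K_C = 32.2/72.4 = 0.44475
Rachford–Rice: g(V/F) = Σ zᵢ(Kᵢ−1)/(1+V/F(Kᵢ−1)) = 0.
g(0) = ΣzᵢKᵢ − 1 = 0.382 and g(1) = 1 − Σzᵢ/Kᵢ = -0.291, so a root lies in (0, 1).
Iterate (Newton) starting at V/F = 0.5:
  V/F = 0.500: g = 0.0300, g' = -0.563 → V/F = 0.553
Converged at V/F = 0.553.
Compositions from xᵢ = zᵢ/(1+V/F(Kᵢ−1)), yᵢ = Kᵢxᵢ:
  A: x = 0.217, y = 0.539
  B: x = 0.134, y = 0.172
  C: x = 0.650, y = 0.289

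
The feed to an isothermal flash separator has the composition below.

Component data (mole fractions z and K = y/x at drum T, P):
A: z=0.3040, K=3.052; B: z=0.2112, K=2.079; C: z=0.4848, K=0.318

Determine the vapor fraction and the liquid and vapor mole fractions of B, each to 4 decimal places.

ψ = 0.4507, x_B = 0.1421, y_B = 0.2954

Rachford–Rice: g(ψ) = Σ zᵢ(Kᵢ−1)/(1+ψ(Kᵢ−1)) = 0.
Check two-phase: ΣzᵢKᵢ = 1.5211 > 1 and Σzᵢ/Kᵢ = 1.7257 > 1, so g(0) = 0.5211 > 0 and g(1) = -0.7257 < 0.
Newton–Raphson from ψ = 0.5:
  ψ = 0.5000: g = -0.04579, g' = -0.9348 → ψ = 0.4510
  ψ = 0.4510: g = -0.00025, g' = -0.9269 → ψ = 0.4507
Converged at ψ = 0.4507.
Compositions from xᵢ = zᵢ/(1+ψ(Kᵢ−1)), yᵢ = Kᵢxᵢ:
  A: x = 0.1579, y = 0.4820
  B: x = 0.1421, y = 0.2954
  C: x = 0.7000, y = 0.2226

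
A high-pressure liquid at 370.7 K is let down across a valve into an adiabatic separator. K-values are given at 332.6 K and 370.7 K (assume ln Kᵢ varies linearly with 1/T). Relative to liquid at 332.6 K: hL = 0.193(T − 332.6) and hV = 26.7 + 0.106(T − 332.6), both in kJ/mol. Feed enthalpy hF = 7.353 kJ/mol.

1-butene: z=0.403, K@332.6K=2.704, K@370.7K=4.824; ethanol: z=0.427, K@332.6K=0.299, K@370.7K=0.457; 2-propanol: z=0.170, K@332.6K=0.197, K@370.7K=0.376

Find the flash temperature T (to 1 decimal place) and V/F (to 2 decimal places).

T = 336.7 K, V/F = 0.25

Adiabatic flash: solve Rachford–Rice at each trial T, then check hF = ψ·hV(T) + (1−ψ)·hL(T).
  T = 332.6 K: K = (2.704, 0.299, 0.197), RR gives ψ = 0.201, H_out = 5.374 kJ/mol
  T = 370.7 K: K = (4.824, 0.457, 0.376), RR gives ψ = 0.554, H_out = 20.319 kJ/mol
  T = 351.6 K: K = (3.666, 0.374, 0.277), RR gives ψ = 0.391, H_out = 13.470 kJ/mol
  T = 342.1 K: K = (3.162, 0.335, 0.235), RR gives ψ = 0.304, H_out = 9.709 kJ/mol
  T = 337.4 K: K = (2.930, 0.317, 0.215), RR gives ψ = 0.256, H_out = 7.660 kJ/mol
  T = 335.0 K: K = (2.815, 0.308, 0.206), RR gives ψ = 0.230, H_out = 6.545 kJ/mol
Linear interpolation between T = 335.0 (H_out = 6.545) and T = 337.4 (H_out = 7.660) on hF = 7.353 gives T ≈ 336.7 K, at which ψ = 0.25.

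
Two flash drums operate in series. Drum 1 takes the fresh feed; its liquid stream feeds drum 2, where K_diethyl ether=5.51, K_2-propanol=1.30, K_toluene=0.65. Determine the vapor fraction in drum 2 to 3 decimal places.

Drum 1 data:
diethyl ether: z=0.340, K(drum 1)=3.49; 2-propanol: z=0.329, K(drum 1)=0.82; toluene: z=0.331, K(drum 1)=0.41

Drum 1:
Let ψ₁ = V/F and solve Σ zᵢ(Kᵢ−1)/(1+ψ₁(Kᵢ−1)) = 0.
Check two-phase: ΣzᵢKᵢ = 1.592 > 1 and Σzᵢ/Kᵢ = 1.306 > 1, so g(0) = 0.592 > 0 and g(1) = -0.306 < 0.
Newton iteration, ψ₁⁰ = 0.57:
  ψ₁ = 0.570: g = -0.0103, g' = -0.635 → ψ₁ = 0.554
Converged at ψ₁ = 0.554.
Drum-1 compositions:
  diethyl ether: x = 0.143, y = 0.499
  2-propanol: x = 0.365, y = 0.300
  toluene: x = 0.492, y = 0.202
Drum-2 feed = drum-1 liquid: z₂ = (0.1429, 0.3654, 0.4917).
Drum 2:
Let ψ₂ = V/F and solve Σ zᵢ(Kᵢ−1)/(1+ψ₂(Kᵢ−1)) = 0.
g(0) = ΣzᵢKᵢ − 1 = 0.582 and g(1) = 1 − Σzᵢ/Kᵢ = -0.063, so a root lies in (0, 1).
Iterate (Newton) starting at ψ₂ = 0.5:
  ψ₂ = 0.500: g = 0.0848, g' = -0.388 → ψ₂ = 0.719
  ψ₂ = 0.719: g = 0.0123, g' = -0.291 → ψ₂ = 0.761
Converged at ψ₂ = 0.761.
  diethyl ether: x = 0.032, y = 0.178
  2-propanol: x = 0.297, y = 0.387
  toluene: x = 0.670, y = 0.436

V/F (drum 2) = 0.761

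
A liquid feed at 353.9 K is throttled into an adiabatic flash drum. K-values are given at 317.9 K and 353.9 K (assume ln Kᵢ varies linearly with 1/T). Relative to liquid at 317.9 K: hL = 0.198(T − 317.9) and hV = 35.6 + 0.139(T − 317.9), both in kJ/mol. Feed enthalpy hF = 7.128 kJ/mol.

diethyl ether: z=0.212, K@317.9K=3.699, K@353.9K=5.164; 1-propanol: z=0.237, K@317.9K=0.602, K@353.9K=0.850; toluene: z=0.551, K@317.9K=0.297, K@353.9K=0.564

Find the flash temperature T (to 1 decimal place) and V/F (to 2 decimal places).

T = 329.2 K, V/F = 0.14

Adiabatic flash: solve Rachford–Rice at each trial T, then check hF = ψ·hV(T) + (1−ψ)·hL(T).
  T = 317.9 K: K = (3.699, 0.602, 0.297), RR gives ψ = 0.054, H_out = 1.931 kJ/mol
  T = 353.9 K: K = (5.164, 0.850, 0.564), RR gives ψ = 0.404, H_out = 20.636 kJ/mol
  T = 335.9 K: K = (4.410, 0.722, 0.416), RR gives ψ = 0.196, H_out = 10.348 kJ/mol
  T = 326.9 K: K = (4.049, 0.661, 0.353), RR gives ψ = 0.122, H_out = 6.071 kJ/mol
  T = 331.4 K: K = (4.228, 0.691, 0.384), RR gives ψ = 0.158, H_out = 8.177 kJ/mol
  T = 329.1 K: K = (4.136, 0.676, 0.368), RR gives ψ = 0.140, H_out = 7.095 kJ/mol
Linear interpolation between T = 329.1 (H_out = 7.095) and T = 331.4 (H_out = 8.177) on hF = 7.128 gives T ≈ 329.2 K, at which ψ = 0.14.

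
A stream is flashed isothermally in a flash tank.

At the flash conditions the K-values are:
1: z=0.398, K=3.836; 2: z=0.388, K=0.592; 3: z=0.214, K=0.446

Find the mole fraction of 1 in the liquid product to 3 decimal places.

x_1 = 0.141

Material balance + equilibrium reduce to Σ zᵢ(Kᵢ−1)/(1+V/F(Kᵢ−1)) = 0.
Check two-phase: ΣzᵢKᵢ = 1.852 > 1 and Σzᵢ/Kᵢ = 1.239 > 1, so g(0) = 0.852 > 0 and g(1) = -0.239 < 0.
Newton–Raphson from V/F = 0.5:
  V/F = 0.500: g = 0.1040, g' = -0.775 → V/F = 0.634
  V/F = 0.634: g = 0.0070, g' = -0.682 → V/F = 0.644
Converged at V/F = 0.644.
Compositions from xᵢ = zᵢ/(1+V/F(Kᵢ−1)), yᵢ = Kᵢxᵢ:
  1: x = 0.141, y = 0.540
  2: x = 0.526, y = 0.312
  3: x = 0.333, y = 0.148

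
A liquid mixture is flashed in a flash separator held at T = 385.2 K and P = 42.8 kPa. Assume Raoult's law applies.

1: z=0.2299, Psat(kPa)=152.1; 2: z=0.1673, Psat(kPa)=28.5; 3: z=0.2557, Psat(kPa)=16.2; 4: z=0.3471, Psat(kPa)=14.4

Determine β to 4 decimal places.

β = 0.0950

Raoult's law: Kᵢ = Pᵢˢᵃᵗ/P = Pᵢˢᵃᵗ/42.8.
  K_1 = 152.1/42.8 = 3.553738, K_2 = 28.5/42.8 = 0.665888, K_3 = 16.2/42.8 = 0.378505, K_4 = 14.4/42.8 = 0.336449
Rachford–Rice: g(β) = Σ zᵢ(Kᵢ−1)/(1+β(Kᵢ−1)) = 0.
Feasibility: ΣzᵢKᵢ = 1.1420, Σzᵢ/Kᵢ = 2.0231 — both > 1, two phases present.
Newton–Raphson from β = 0.5:
  β = 0.5000: g = -0.38449, g' = -0.8663 → β = 0.0562
  β = 0.0562: g = 0.05259, g' = -1.4371 → β = 0.0928
  β = 0.0928: g = 0.00291, g' = -1.2846 → β = 0.0950
Converged at β = 0.0950.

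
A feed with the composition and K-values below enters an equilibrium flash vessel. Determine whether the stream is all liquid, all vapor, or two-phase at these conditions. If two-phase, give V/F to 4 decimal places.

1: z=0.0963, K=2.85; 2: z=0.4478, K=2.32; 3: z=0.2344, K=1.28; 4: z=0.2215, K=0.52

all vapor

ΣzᵢKᵢ = 1.7286; Σzᵢ/Kᵢ = 0.8359.
Since Σzᵢ/Kᵢ < 1 the mixture is above its dew point — single vapor phase.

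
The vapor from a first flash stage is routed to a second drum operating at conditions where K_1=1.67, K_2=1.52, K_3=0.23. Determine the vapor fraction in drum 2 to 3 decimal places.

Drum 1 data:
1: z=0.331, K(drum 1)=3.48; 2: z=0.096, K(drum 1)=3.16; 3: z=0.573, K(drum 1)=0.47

Drum 1:
Let ψ₁ = V/F and solve Σ zᵢ(Kᵢ−1)/(1+ψ₁(Kᵢ−1)) = 0.
g(0) = ΣzᵢKᵢ − 1 = 0.725 and g(1) = 1 − Σzᵢ/Kᵢ = -0.345, so a root lies in (0, 1).
Newton iteration, ψ₁⁰ = 0.5:
  ψ₁ = 0.500: g = 0.0530, g' = -0.807 → ψ₁ = 0.566
  ψ₁ = 0.566: g = 0.0013, g' = -0.772 → ψ₁ = 0.567
Converged at ψ₁ = 0.567.
Drum-1 compositions:
  1: x = 0.138, y = 0.479
  2: x = 0.043, y = 0.136
  3: x = 0.819, y = 0.385
Drum-2 feed = drum-1 vapor: z₂ = (0.4786, 0.1363, 0.3851).
Drum 2:
Material balance + equilibrium reduce to Σ zᵢ(Kᵢ−1)/(1+ψ₂(Kᵢ−1)) = 0.
g(0) = ΣzᵢKᵢ − 1 = 0.095 and g(1) = 1 − Σzᵢ/Kᵢ = -1.051, so a root lies in (0, 1).
Newton–Raphson from ψ₂ = 0.34:
  ψ₂ = 0.340: g = -0.0803, g' = -0.588 → ψ₂ = 0.204
  ψ₂ = 0.204: g = -0.0053, g' = -0.518 → ψ₂ = 0.193
Converged at ψ₂ = 0.193.
  1: x = 0.424, y = 0.708
  2: x = 0.124, y = 0.188
  3: x = 0.452, y = 0.104

V/F (drum 2) = 0.193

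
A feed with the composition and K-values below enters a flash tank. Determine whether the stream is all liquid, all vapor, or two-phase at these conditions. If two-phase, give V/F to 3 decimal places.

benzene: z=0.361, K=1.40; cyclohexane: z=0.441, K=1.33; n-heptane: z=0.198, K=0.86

all vapor

ΣzᵢKᵢ = 1.262; Σzᵢ/Kᵢ = 0.820.
Since Σzᵢ/Kᵢ < 1 the mixture is above its dew point — single vapor phase.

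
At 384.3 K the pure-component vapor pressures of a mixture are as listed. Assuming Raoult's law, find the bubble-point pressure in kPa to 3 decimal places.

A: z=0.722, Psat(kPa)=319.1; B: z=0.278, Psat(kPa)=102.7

Pbub = 258.941 kPa

At the bubble point ψ → 0, so ΣzᵢKᵢ = 1 with Kᵢ = Pᵢˢᵃᵗ/P ⇒ P = ΣzᵢPᵢˢᵃᵗ.
P = 0.722·319.1 + 0.278·102.7 = 258.941 kPa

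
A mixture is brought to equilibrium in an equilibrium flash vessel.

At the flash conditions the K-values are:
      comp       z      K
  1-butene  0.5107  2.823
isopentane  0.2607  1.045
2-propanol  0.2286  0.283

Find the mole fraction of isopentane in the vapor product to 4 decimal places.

y_isopentane = 0.2629

Material balance + equilibrium reduce to Σ zᵢ(Kᵢ−1)/(1+β(Kᵢ−1)) = 0.
Check two-phase: ΣzᵢKᵢ = 1.7788 > 1 and Σzᵢ/Kᵢ = 1.2382 > 1, so g(0) = 0.7788 > 0 and g(1) = -0.2382 < 0.
Iterate (Newton) starting at β = 0.65:
  β = 0.6500: g = 0.13053, g' = -0.7682 → β = 0.8199
  β = 0.8199: g = -0.01320, g' = -0.9651 → β = 0.8062
  β = 0.8062: g = -0.00018, g' = -0.9389 → β = 0.8060
Converged at β = 0.8060.
Compositions from xᵢ = zᵢ/(1+β(Kᵢ−1)), yᵢ = Kᵢxᵢ:
  1-butene: x = 0.2068, y = 0.5838
  isopentane: x = 0.2516, y = 0.2629
  2-propanol: x = 0.5416, y = 0.1533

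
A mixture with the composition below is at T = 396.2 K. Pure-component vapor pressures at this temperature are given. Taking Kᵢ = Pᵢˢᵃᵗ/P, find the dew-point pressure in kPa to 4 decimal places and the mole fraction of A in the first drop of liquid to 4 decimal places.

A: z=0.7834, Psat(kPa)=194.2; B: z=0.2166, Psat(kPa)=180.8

At the dew point ψ → 1, so Σzᵢ/Kᵢ = 1 with Kᵢ = Pᵢˢᵃᵗ/P ⇒ 1/P = Σzᵢ/Pᵢˢᵃᵗ.
1/P = 0.7834/194.2 + 0.2166/180.8 = 0.0052320 ⇒ P = 191.1317 kPa
xᵢ = zᵢP/Pᵢˢᵃᵗ ⇒ x_A = 0.7834·191.1317/194.2 = 0.7710

Pdew = 191.1317 kPa, x_A = 0.7710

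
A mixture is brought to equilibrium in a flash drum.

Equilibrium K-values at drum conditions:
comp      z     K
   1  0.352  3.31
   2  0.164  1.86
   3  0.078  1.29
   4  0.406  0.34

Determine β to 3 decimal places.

β = 0.611

Material balance + equilibrium reduce to Σ zᵢ(Kᵢ−1)/(1+β(Kᵢ−1)) = 0.
Check two-phase: ΣzᵢKᵢ = 1.709 > 1 and Σzᵢ/Kᵢ = 1.449 > 1, so g(0) = 0.709 > 0 and g(1) = -0.449 < 0.
Newton iteration, β⁰ = 0.51:
  β = 0.510: g = 0.0871, g' = -0.861 → β = 0.611
Converged at β = 0.611.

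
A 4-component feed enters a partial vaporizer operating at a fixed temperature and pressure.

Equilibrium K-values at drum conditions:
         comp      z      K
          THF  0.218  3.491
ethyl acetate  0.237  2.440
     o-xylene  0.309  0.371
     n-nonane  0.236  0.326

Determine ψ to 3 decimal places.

ψ = 0.412

Material balance + equilibrium reduce to Σ zᵢ(Kᵢ−1)/(1+ψ(Kᵢ−1)) = 0.
Check two-phase: ΣzᵢKᵢ = 1.531 > 1 and Σzᵢ/Kᵢ = 1.716 > 1, so g(0) = 0.531 > 0 and g(1) = -0.716 < 0.
Iterate (Newton) starting at ψ = 0.32:
  ψ = 0.320: g = 0.0897, g' = -1.015 → ψ = 0.408
  ψ = 0.408: g = 0.0031, g' = -0.953 → ψ = 0.412
Converged at ψ = 0.412.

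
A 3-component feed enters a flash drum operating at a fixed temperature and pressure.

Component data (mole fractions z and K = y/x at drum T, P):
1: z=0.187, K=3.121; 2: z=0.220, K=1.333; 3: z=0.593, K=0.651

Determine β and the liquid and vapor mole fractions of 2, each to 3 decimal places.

β = 0.514, x_2 = 0.188, y_2 = 0.250

Let β = V/F and solve Σ zᵢ(Kᵢ−1)/(1+β(Kᵢ−1)) = 0.
Feasibility: ΣzᵢKᵢ = 1.263, Σzᵢ/Kᵢ = 1.136 — both > 1, two phases present.
Newton iteration, β⁰ = 0.52:
  β = 0.520: g = -0.0018, g' = -0.316 → β = 0.514
Converged at β = 0.514.
Compositions from xᵢ = zᵢ/(1+β(Kᵢ−1)), yᵢ = Kᵢxᵢ:
  1: x = 0.089, y = 0.279
  2: x = 0.188, y = 0.250
  3: x = 0.723, y = 0.471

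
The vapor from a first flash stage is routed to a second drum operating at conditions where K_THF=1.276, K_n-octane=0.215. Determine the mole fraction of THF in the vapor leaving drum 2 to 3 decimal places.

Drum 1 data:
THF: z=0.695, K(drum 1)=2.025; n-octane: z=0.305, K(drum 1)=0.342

y_THF (drum 2) = 0.944

Drum 1:
Rachford–Rice: g(ψ₁) = Σ zᵢ(Kᵢ−1)/(1+ψ₁(Kᵢ−1)) = 0.
Check two-phase: ΣzᵢKᵢ = 1.512 > 1 and Σzᵢ/Kᵢ = 1.235 > 1, so g(0) = 0.512 > 0 and g(1) = -0.235 < 0.
Binary case is linear: z₁(K₁−1)(1+ψ₁(K₂−1)) + z₂(K₂−1)(1+ψ₁(K₁−1)) = 0
⇒ ψ₁ = [z₁(K₁−1)+z₂(K₂−1)] / [−(K₁−1)(K₂−1)] = 0.5117/0.6744 = 0.759
Drum-1 compositions:
  THF: x = 0.391, y = 0.792
  n-octane: x = 0.609, y = 0.208
Drum-2 feed = drum-1 vapor: z₂ = (0.7917, 0.2083).
Drum 2:
Material balance + equilibrium reduce to Σ zᵢ(Kᵢ−1)/(1+ψ₂(Kᵢ−1)) = 0.
Check two-phase: ΣzᵢKᵢ = 1.055 > 1 and Σzᵢ/Kᵢ = 1.589 > 1, so g(0) = 0.055 > 0 and g(1) = -0.589 < 0.
Newton–Raphson from ψ₂ = 0.5:
  ψ₂ = 0.500: g = -0.0771, g' = -0.394 → ψ₂ = 0.304
  ψ₂ = 0.304: g = -0.0133, g' = -0.273 → ψ₂ = 0.256
  ψ₂ = 0.256: g = -0.0005, g' = -0.254 → ψ₂ = 0.254
Converged at ψ₂ = 0.254.
  THF: x = 0.740, y = 0.944
  n-octane: x = 0.260, y = 0.056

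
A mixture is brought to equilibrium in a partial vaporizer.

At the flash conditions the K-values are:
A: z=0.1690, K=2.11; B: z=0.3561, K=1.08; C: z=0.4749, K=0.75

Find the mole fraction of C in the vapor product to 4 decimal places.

Rachford–Rice: g(ψ) = Σ zᵢ(Kᵢ−1)/(1+ψ(Kᵢ−1)) = 0.
Check two-phase: ΣzᵢKᵢ = 1.0974 > 1 and Σzᵢ/Kᵢ = 1.0430 > 1, so g(0) = 0.0974 > 0 and g(1) = -0.0430 < 0.
Iterate (Newton) starting at ψ = 0.34:
  ψ = 0.3400: g = 0.03417, g' = -0.1474 → ψ = 0.5719
  ψ = 0.5719: g = 0.00346, g' = -0.1204 → ψ = 0.6006
  ψ = 0.6006: g = 0.00003, g' = -0.1181 → ψ = 0.6009
Converged at ψ = 0.6009.
Compositions from xᵢ = zᵢ/(1+ψ(Kᵢ−1)), yᵢ = Kᵢxᵢ:
  A: x = 0.1014, y = 0.2139
  B: x = 0.3398, y = 0.3669
  C: x = 0.5589, y = 0.4191

y_C = 0.4191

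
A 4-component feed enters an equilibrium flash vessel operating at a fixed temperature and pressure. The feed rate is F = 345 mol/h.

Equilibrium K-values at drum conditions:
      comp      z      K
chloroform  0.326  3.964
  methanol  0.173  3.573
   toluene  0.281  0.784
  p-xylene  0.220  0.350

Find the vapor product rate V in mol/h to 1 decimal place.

Newton iteration, ψ⁰ = 0.52:
  ψ = 0.520: g = 0.2862, g' = -0.882 → ψ = 0.845
  ψ = 0.845: g = 0.0248, g' = -0.824 → ψ = 0.875
  ψ = 0.875: g = -0.0004, g' = -0.850 → ψ = 0.874
Converged at ψ = 0.874.
Then V = ψ·F = 0.8742·345 = 301.6 mol/h and L = F − V = 43.4 mol/h.

V = 301.6 mol/h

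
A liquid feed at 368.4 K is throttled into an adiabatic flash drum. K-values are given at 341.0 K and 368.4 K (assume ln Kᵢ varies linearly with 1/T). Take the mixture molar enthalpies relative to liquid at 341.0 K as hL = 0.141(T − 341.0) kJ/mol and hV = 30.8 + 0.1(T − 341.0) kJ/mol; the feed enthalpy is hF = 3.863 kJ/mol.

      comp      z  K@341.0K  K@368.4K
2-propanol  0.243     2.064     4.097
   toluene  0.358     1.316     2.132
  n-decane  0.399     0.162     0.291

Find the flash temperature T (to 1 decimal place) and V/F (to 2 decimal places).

Adiabatic flash: solve Rachford–Rice at each trial T, then check hF = ψ·hV(T) + (1−ψ)·hL(T).
  T = 341.0 K: K = (2.064, 1.316, 0.162), RR gives ψ = 0.063, H_out = 1.953 kJ/mol
  T = 368.4 K: K = (4.097, 2.132, 0.291), RR gives ψ = 0.612, H_out = 22.014 kJ/mol
  T = 354.7 K: K = (2.947, 1.691, 0.220), RR gives ψ = 0.408, H_out = 14.259 kJ/mol
  T = 347.9 K: K = (2.478, 1.497, 0.189), RR gives ψ = 0.269, H_out = 9.191 kJ/mol
  T = 344.4 K: K = (2.261, 1.403, 0.175), RR gives ψ = 0.177, H_out = 5.894 kJ/mol
  T = 342.7 K: K = (2.161, 1.359, 0.168), RR gives ψ = 0.123, H_out = 4.034 kJ/mol
Linear interpolation between T = 341.0 (H_out = 1.953) and T = 342.7 (H_out = 4.034) on hF = 3.863 gives T ≈ 342.6 K, at which ψ = 0.12.

T = 342.6 K, V/F = 0.12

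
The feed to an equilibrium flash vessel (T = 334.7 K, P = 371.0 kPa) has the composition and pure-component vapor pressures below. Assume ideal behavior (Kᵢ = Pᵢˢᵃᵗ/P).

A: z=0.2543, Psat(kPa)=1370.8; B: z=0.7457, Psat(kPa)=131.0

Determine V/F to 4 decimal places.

Raoult's law: Kᵢ = Pᵢˢᵃᵗ/P = Pᵢˢᵃᵗ/371.0.
  K_A = 1370.8/371.0 = 3.694879, K_B = 131.0/371.0 = 0.353100
Material balance + equilibrium reduce to Σ zᵢ(Kᵢ−1)/(1+V/F(Kᵢ−1)) = 0.
Check two-phase: ΣzᵢKᵢ = 1.2029 > 1 and Σzᵢ/Kᵢ = 2.1807 > 1, so g(0) = 0.2029 > 0 and g(1) = -1.1807 < 0.
Binary case is linear: z₁(K₁−1)(1+V/F(K₂−1)) + z₂(K₂−1)(1+V/F(K₁−1)) = 0
⇒ V/F = [z₁(K₁−1)+z₂(K₂−1)] / [−(K₁−1)(K₂−1)] = 0.20291/1.74332 = 0.1164

V/F = 0.1164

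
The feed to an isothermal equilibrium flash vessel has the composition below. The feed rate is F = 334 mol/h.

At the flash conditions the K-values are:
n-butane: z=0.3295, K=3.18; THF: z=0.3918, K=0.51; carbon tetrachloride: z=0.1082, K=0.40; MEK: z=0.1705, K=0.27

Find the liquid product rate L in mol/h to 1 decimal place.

L = 244.4 mol/h

Let ψ = V/F and solve Σ zᵢ(Kᵢ−1)/(1+ψ(Kᵢ−1)) = 0.
Check two-phase: ΣzᵢKᵢ = 1.3369 > 1 and Σzᵢ/Kᵢ = 1.7738 > 1, so g(0) = 0.3369 > 0 and g(1) = -0.7738 < 0.
Iterate (Newton) starting at ψ = 0.5:
  ψ = 0.5000: g = -0.19934, g' = -0.8283 → ψ = 0.2593
  ψ = 0.2593: g = 0.00853, g' = -0.9554 → ψ = 0.2683
Converged at ψ = 0.2683.
Then V = ψ·F = 0.2683·334 = 89.6 mol/h and L = F − V = 244.4 mol/h.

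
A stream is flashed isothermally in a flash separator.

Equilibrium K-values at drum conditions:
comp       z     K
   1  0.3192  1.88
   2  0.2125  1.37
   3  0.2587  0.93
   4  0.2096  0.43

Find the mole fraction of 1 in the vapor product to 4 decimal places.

y_1 = 0.3597

Newton–Raphson from V/F = 0.5:
  V/F = 0.5000: g = 0.07556, g' = -0.2745 → V/F = 0.7753
  V/F = 0.7753: g = -0.00514, g' = -0.3250 → V/F = 0.7594
  V/F = 0.7594: g = -0.00004, g' = -0.3197 → V/F = 0.7593
Converged at V/F = 0.7593.
Compositions from xᵢ = zᵢ/(1+V/F(Kᵢ−1)), yᵢ = Kᵢxᵢ:
  1: x = 0.1913, y = 0.3597
  2: x = 0.1659, y = 0.2273
  3: x = 0.2732, y = 0.2541
  4: x = 0.3695, y = 0.1589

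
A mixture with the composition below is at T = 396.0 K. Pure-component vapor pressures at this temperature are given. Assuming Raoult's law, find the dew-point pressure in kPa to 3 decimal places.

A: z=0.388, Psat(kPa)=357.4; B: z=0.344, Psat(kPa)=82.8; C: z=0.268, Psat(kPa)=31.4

At the dew point ψ → 1, so Σzᵢ/Kᵢ = 1 with Kᵢ = Pᵢˢᵃᵗ/P ⇒ 1/P = Σzᵢ/Pᵢˢᵃᵗ.
1/P = 0.388/357.4 + 0.344/82.8 + 0.268/31.4 = 0.013775 ⇒ P = 72.594 kPa

Pdew = 72.594 kPa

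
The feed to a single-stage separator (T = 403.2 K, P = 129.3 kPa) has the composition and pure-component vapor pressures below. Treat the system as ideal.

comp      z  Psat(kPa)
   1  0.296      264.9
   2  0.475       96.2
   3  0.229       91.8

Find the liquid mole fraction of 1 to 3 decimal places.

x_1 = 0.203

Raoult's law: Kᵢ = Pᵢˢᵃᵗ/P = Pᵢˢᵃᵗ/129.3.
  K_1 = 264.9/129.3 = 2.04872, K_2 = 96.2/129.3 = 0.74401, K_3 = 91.8/129.3 = 0.70998
Newton–Raphson from ψ = 0.5:
  ψ = 0.500: g = -0.0135, g' = -0.207 → ψ = 0.435
  ψ = 0.435: g = 0.0003, g' = -0.218 → ψ = 0.437
Converged at ψ = 0.437.
Compositions from xᵢ = zᵢ/(1+ψ(Kᵢ−1)), yᵢ = Kᵢxᵢ:
  1: x = 0.203, y = 0.416
  2: x = 0.535, y = 0.398
  3: x = 0.262, y = 0.186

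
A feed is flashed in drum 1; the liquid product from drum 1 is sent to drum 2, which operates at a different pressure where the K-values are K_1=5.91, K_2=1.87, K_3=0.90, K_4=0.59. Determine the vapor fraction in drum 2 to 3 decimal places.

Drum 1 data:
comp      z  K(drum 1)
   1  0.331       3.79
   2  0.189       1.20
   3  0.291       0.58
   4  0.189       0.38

Drum 1:
Material balance + equilibrium reduce to Σ zᵢ(Kᵢ−1)/(1+ψ₁(Kᵢ−1)) = 0.
g(0) = ΣzᵢKᵢ − 1 = 0.722 and g(1) = 1 − Σzᵢ/Kᵢ = -0.244, so a root lies in (0, 1).
Newton–Raphson from ψ₁ = 0.44:
  ψ₁ = 0.440: g = 0.1382, g' = -0.740 → ψ₁ = 0.627
  ψ₁ = 0.627: g = 0.0120, g' = -0.636 → ψ₁ = 0.646
Converged at ψ₁ = 0.646.
Drum-1 compositions:
  1: x = 0.118, y = 0.448
  2: x = 0.167, y = 0.201
  3: x = 0.399, y = 0.232
  4: x = 0.315, y = 0.120
Drum-2 feed = drum-1 liquid: z₂ = (0.1181, 0.1674, 0.3993, 0.3152).
Drum 2:
Rachford–Rice: g(ψ₂) = Σ zᵢ(Kᵢ−1)/(1+ψ₂(Kᵢ−1)) = 0.
Check two-phase: ΣzᵢKᵢ = 1.557 > 1 and Σzᵢ/Kᵢ = 1.087 > 1, so g(0) = 0.557 > 0 and g(1) = -0.087 < 0.
Iterate (Newton) starting at ψ₂ = 0.61:
  ψ₂ = 0.610: g = 0.0255, g' = -0.331 → ψ₂ = 0.687
  ψ₂ = 0.687: g = 0.0010, g' = -0.306 → ψ₂ = 0.690
Converged at ψ₂ = 0.690.
  1: x = 0.027, y = 0.159
  2: x = 0.105, y = 0.196
  3: x = 0.429, y = 0.386
  4: x = 0.440, y = 0.259

V/F (drum 2) = 0.690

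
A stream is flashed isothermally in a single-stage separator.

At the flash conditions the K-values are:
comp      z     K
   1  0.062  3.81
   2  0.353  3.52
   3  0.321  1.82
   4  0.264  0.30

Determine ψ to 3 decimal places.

Iterate (Newton) starting at ψ = 0.59:
  ψ = 0.590: g = 0.2858, g' = -0.905 → ψ = 0.906
  ψ = 0.906: g = -0.0338, g' = -1.284 → ψ = 0.879
Converged at ψ = 0.879.

ψ = 0.879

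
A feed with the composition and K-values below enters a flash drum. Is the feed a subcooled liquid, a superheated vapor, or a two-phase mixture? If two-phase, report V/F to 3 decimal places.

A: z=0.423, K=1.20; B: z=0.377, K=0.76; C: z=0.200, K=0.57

ΣzᵢKᵢ = 0.908; Σzᵢ/Kᵢ = 1.199.
Since ΣzᵢKᵢ < 1 the mixture is below its bubble point — single liquid phase.

subcooled liquid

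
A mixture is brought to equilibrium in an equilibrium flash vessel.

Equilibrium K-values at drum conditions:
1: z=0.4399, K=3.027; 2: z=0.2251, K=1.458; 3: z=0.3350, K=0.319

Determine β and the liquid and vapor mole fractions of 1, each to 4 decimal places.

β = 0.7118, x_1 = 0.1801, y_1 = 0.5451

Newton–Raphson from β = 0.5:
  β = 0.5000: g = 0.18081, g' = -0.8343 → β = 0.7167
  β = 0.7167: g = -0.00451, g' = -0.9201 → β = 0.7118
Converged at β = 0.7118.
Compositions from xᵢ = zᵢ/(1+β(Kᵢ−1)), yᵢ = Kᵢxᵢ:
  1: x = 0.1801, y = 0.5451
  2: x = 0.1698, y = 0.2475
  3: x = 0.6502, y = 0.2074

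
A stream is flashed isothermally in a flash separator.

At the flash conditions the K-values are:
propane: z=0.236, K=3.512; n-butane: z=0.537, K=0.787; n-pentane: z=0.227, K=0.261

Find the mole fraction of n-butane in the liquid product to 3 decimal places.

Let ψ = V/F and solve Σ zᵢ(Kᵢ−1)/(1+ψ(Kᵢ−1)) = 0.
g(0) = ΣzᵢKᵢ − 1 = 0.311 and g(1) = 1 − Σzᵢ/Kᵢ = -0.619, so a root lies in (0, 1).
Newton–Raphson from ψ = 0.42:
  ψ = 0.420: g = -0.0804, g' = -0.643 → ψ = 0.295
  ψ = 0.295: g = 0.0040, g' = -0.722 → ψ = 0.300
Converged at ψ = 0.300.
Compositions from xᵢ = zᵢ/(1+ψ(Kᵢ−1)), yᵢ = Kᵢxᵢ:
  propane: x = 0.134, y = 0.472
  n-butane: x = 0.574, y = 0.452
  n-pentane: x = 0.292, y = 0.076

x_n-butane = 0.574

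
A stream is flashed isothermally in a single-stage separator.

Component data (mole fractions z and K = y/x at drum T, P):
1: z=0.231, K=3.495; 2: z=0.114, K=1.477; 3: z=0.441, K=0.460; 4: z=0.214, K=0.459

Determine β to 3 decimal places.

β = 0.243

Rachford–Rice: g(β) = Σ zᵢ(Kᵢ−1)/(1+β(Kᵢ−1)) = 0.
Feasibility: ΣzᵢKᵢ = 1.277, Σzᵢ/Kᵢ = 1.568 — both > 1, two phases present.
Iterate (Newton) starting at β = 0.53:
  β = 0.530: g = -0.2044, g' = -0.659 → β = 0.220
  β = 0.220: g = 0.0199, g' = -0.867 → β = 0.243
Converged at β = 0.243.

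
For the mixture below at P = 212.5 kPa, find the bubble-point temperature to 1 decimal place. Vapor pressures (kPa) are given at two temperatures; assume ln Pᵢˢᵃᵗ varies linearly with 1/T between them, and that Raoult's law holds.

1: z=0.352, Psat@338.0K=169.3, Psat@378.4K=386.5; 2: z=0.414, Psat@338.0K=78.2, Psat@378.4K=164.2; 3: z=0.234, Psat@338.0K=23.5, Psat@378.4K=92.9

T = 375.2 K

Bubble-point temperature: ΣzᵢPᵢˢᵃᵗ(T) = P. Interpolate ln Pᵢˢᵃᵗ = aᵢ + bᵢ/T.
  T = 338.0 K: ΣzᵢPᵢˢᵃᵗ = 97.47 kPa
  T = 378.4 K: ΣzᵢPᵢˢᵃᵗ = 225.77 kPa
  T = 358.2 K: ΣzᵢPᵢˢᵃᵗ = 151.43 kPa
  T = 368.3 K: ΣzᵢPᵢˢᵃᵗ = 185.77 kPa
  T = 373.4 K: ΣzᵢPᵢˢᵃᵗ = 205.23 kPa
  T = 375.9 K: ΣzᵢPᵢˢᵃᵗ = 215.31 kPa
Interpolating between 373.4 K and 375.9 K gives T ≈ 375.2 K.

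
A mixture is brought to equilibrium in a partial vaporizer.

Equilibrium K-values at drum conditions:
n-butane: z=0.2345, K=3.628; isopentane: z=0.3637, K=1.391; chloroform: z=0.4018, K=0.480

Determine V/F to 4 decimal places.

Rachford–Rice: g(V/F) = Σ zᵢ(Kᵢ−1)/(1+V/F(Kᵢ−1)) = 0.
Check two-phase: ΣzᵢKᵢ = 1.5495 > 1 and Σzᵢ/Kᵢ = 1.1632 > 1, so g(0) = 0.5495 > 0 and g(1) = -0.1632 < 0.
Newton iteration, V/F⁰ = 0.5:
  V/F = 0.5000: g = 0.10293, g' = -0.5398 → V/F = 0.6907
  V/F = 0.6907: g = 0.00485, g' = -0.5034 → V/F = 0.7003
Converged at V/F = 0.7003.

V/F = 0.7003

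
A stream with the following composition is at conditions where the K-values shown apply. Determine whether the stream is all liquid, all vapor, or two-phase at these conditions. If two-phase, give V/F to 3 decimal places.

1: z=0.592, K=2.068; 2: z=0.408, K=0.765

all vapor

ΣzᵢKᵢ = 1.536; Σzᵢ/Kᵢ = 0.820.
Since Σzᵢ/Kᵢ < 1 the mixture is above its dew point — single vapor phase.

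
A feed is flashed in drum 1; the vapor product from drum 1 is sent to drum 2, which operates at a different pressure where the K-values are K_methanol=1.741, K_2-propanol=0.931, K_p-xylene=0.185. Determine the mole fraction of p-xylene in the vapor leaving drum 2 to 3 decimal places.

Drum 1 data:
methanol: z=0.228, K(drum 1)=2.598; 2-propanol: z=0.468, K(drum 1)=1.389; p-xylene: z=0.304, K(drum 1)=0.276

Drum 1:
Let ψ₁ = V/F and solve Σ zᵢ(Kᵢ−1)/(1+ψ₁(Kᵢ−1)) = 0.
Feasibility: ΣzᵢKᵢ = 1.326, Σzᵢ/Kᵢ = 1.526 — both > 1, two phases present.
Iterate (Newton) starting at ψ₁ = 0.5:
  ψ₁ = 0.500: g = 0.0100, g' = -0.621 → ψ₁ = 0.516
Converged at ψ₁ = 0.516.
Drum-1 compositions:
  methanol: x = 0.125, y = 0.325
  2-propanol: x = 0.390, y = 0.541
  p-xylene: x = 0.485, y = 0.134
Drum-2 feed = drum-1 vapor: z₂ = (0.3247, 0.5414, 0.1339).
Drum 2:
Newton–Raphson from ψ₂ = 0.38:
  ψ₂ = 0.380: g = -0.0088, g' = -0.298 → ψ₂ = 0.351
  ψ₂ = 0.351: g = -0.0001, g' = -0.289 → ψ₂ = 0.350
Converged at ψ₂ = 0.350.
  methanol: x = 0.258, y = 0.449
  2-propanol: x = 0.555, y = 0.517
  p-xylene: x = 0.187, y = 0.035

y_p-xylene (drum 2) = 0.035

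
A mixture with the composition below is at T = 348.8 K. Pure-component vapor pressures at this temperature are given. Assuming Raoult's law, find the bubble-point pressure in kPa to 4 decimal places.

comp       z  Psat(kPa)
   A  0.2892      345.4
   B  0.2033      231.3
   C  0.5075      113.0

Pbub = 204.2605 kPa

At the bubble point ψ → 0, so ΣzᵢKᵢ = 1 with Kᵢ = Pᵢˢᵃᵗ/P ⇒ P = ΣzᵢPᵢˢᵃᵗ.
P = 0.2892·345.4 + 0.2033·231.3 + 0.5075·113.0 = 204.2605 kPa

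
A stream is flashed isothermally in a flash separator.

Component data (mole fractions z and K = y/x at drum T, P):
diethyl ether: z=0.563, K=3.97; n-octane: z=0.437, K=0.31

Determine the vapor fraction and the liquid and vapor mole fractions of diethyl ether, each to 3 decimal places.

ψ = 0.669, x_diethyl ether = 0.189, y_diethyl ether = 0.748

Rachford–Rice: g(ψ) = Σ zᵢ(Kᵢ−1)/(1+ψ(Kᵢ−1)) = 0.
g(0) = ΣzᵢKᵢ − 1 = 1.371 and g(1) = 1 − Σzᵢ/Kᵢ = -0.551, so a root lies in (0, 1).
Binary case is linear: z₁(K₁−1)(1+ψ(K₂−1)) + z₂(K₂−1)(1+ψ(K₁−1)) = 0
⇒ ψ = [z₁(K₁−1)+z₂(K₂−1)] / [−(K₁−1)(K₂−1)] = 1.3706/2.0493 = 0.669
Compositions from xᵢ = zᵢ/(1+ψ(Kᵢ−1)), yᵢ = Kᵢxᵢ:
  diethyl ether: x = 0.189, y = 0.748
  n-octane: x = 0.811, y = 0.252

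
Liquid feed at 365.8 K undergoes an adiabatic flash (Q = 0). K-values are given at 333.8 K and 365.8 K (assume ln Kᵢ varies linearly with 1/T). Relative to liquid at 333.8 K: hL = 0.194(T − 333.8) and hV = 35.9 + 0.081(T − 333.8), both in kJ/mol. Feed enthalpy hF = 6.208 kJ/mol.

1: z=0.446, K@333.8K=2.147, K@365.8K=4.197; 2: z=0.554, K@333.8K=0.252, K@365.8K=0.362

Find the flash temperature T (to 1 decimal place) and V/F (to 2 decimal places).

T = 336.0 K, V/F = 0.16

Adiabatic flash: solve Rachford–Rice at each trial T, then check hF = ψ·hV(T) + (1−ψ)·hL(T).
  T = 333.8 K: K = (2.147, 0.252), RR gives ψ = 0.113, H_out = 4.066 kJ/mol
  T = 365.8 K: K = (4.197, 0.362), RR gives ψ = 0.526, H_out = 23.182 kJ/mol
  T = 349.8 K: K = (3.048, 0.305), RR gives ψ = 0.371, H_out = 15.746 kJ/mol
  T = 341.8 K: K = (2.569, 0.278), RR gives ψ = 0.264, H_out = 10.801 kJ/mol
  T = 337.8 K: K = (2.351, 0.265), RR gives ψ = 0.196, H_out = 7.739 kJ/mol
  T = 335.8 K: K = (2.247, 0.258), RR gives ψ = 0.157, H_out = 5.994 kJ/mol
Linear interpolation between T = 335.8 (H_out = 5.994) and T = 337.8 (H_out = 7.739) on hF = 6.208 gives T ≈ 336.0 K, at which ψ = 0.16.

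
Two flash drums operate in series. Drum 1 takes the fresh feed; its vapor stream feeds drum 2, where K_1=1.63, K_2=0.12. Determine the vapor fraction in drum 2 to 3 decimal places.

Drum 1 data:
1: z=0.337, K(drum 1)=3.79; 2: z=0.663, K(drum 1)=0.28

Drum 1:
Material balance + equilibrium reduce to Σ zᵢ(Kᵢ−1)/(1+ψ₁(Kᵢ−1)) = 0.
g(0) = ΣzᵢKᵢ − 1 = 0.463 and g(1) = 1 − Σzᵢ/Kᵢ = -1.457, so a root lies in (0, 1).
Iterate (Newton) starting at ψ₁ = 0.5:
  ψ₁ = 0.500: g = -0.3533, g' = -1.296 → ψ₁ = 0.227
  ψ₁ = 0.227: g = 0.0043, g' = -1.473 → ψ₁ = 0.230
Converged at ψ₁ = 0.230.
Drum-1 compositions:
  1: x = 0.205, y = 0.777
  2: x = 0.795, y = 0.223
Drum-2 feed = drum-1 vapor: z₂ = (0.7774, 0.2226).
Drum 2:
Rachford–Rice: g(ψ₂) = Σ zᵢ(Kᵢ−1)/(1+ψ₂(Kᵢ−1)) = 0.
Check two-phase: ΣzᵢKᵢ = 1.294 > 1 and Σzᵢ/Kᵢ = 2.332 > 1, so g(0) = 0.294 > 0 and g(1) = -1.332 < 0.
Binary case is linear: z₁(K₁−1)(1+ψ₂(K₂−1)) + z₂(K₂−1)(1+ψ₂(K₁−1)) = 0
⇒ ψ₂ = [z₁(K₁−1)+z₂(K₂−1)] / [−(K₁−1)(K₂−1)] = 0.2939/0.5544 = 0.530
  1: x = 0.583, y = 0.950
  2: x = 0.417, y = 0.050

V/F (drum 2) = 0.530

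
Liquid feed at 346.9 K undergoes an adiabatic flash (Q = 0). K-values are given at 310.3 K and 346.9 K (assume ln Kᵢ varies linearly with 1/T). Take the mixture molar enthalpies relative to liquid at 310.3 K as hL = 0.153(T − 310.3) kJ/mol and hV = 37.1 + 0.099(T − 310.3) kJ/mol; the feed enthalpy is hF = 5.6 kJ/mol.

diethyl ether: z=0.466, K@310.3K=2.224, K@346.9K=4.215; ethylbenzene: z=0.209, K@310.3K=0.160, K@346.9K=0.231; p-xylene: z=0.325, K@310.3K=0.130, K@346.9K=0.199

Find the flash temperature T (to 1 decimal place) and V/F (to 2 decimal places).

Adiabatic flash: solve Rachford–Rice at each trial T, then check hF = ψ·hV(T) + (1−ψ)·hL(T).
  T = 310.3 K: K = (2.224, 0.160, 0.130), RR gives ψ = 0.107, H_out = 3.957 kJ/mol
  T = 346.9 K: K = (4.215, 0.231, 0.199), RR gives ψ = 0.425, H_out = 20.520 kJ/mol
  T = 328.6 K: K = (3.117, 0.194, 0.163), RR gives ψ = 0.313, H_out = 14.087 kJ/mol
  T = 319.5 K: K = (2.648, 0.177, 0.146), RR gives ψ = 0.229, H_out = 9.805 kJ/mol
  T = 314.9 K: K = (2.430, 0.168, 0.138), RR gives ψ = 0.175, H_out = 7.139 kJ/mol
  T = 312.6 K: K = (2.325, 0.164, 0.134), RR gives ψ = 0.143, H_out = 5.624 kJ/mol
Linear interpolation between T = 310.3 (H_out = 3.957) and T = 312.6 (H_out = 5.624) on hF = 5.6 gives T ≈ 312.6 K, at which ψ = 0.14.

T = 312.6 K, V/F = 0.14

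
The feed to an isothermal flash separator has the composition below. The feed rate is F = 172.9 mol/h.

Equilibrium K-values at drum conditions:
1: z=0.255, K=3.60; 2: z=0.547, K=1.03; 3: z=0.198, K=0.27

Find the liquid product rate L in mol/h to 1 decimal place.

Rachford–Rice: g(ψ) = Σ zᵢ(Kᵢ−1)/(1+ψ(Kᵢ−1)) = 0.
g(0) = ΣzᵢKᵢ − 1 = 0.535 and g(1) = 1 − Σzᵢ/Kᵢ = -0.335, so a root lies in (0, 1).
Newton iteration, ψ⁰ = 0.59:
  ψ = 0.590: g = 0.0239, g' = -0.594 → ψ = 0.630
Converged at ψ = 0.630.
Then V = ψ·F = 0.6297·172.9 = 108.9 mol/h and L = F − V = 64.0 mol/h.

L = 64.0 mol/h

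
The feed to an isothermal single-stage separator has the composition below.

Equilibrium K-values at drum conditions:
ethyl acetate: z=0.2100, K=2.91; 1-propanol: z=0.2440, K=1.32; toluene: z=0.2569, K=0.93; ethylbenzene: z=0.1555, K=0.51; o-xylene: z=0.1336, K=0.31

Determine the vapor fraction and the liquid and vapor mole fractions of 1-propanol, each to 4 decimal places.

ψ = 0.5280, x_1-propanol = 0.2087, y_1-propanol = 0.2755

Material balance + equilibrium reduce to Σ zᵢ(Kᵢ−1)/(1+ψ(Kᵢ−1)) = 0.
g(0) = ΣzᵢKᵢ − 1 = 0.2928 and g(1) = 1 − Σzᵢ/Kᵢ = -0.2691, so a root lies in (0, 1).
Newton–Raphson from ψ = 0.5:
  ψ = 0.5000: g = 0.01218, g' = -0.4341 → ψ = 0.5281
  ψ = 0.5281: g = -0.00001, g' = -0.4349 → ψ = 0.5280
Converged at ψ = 0.5280.
Compositions from xᵢ = zᵢ/(1+ψ(Kᵢ−1)), yᵢ = Kᵢxᵢ:
  ethyl acetate: x = 0.1046, y = 0.3042
  1-propanol: x = 0.2087, y = 0.2755
  toluene: x = 0.2668, y = 0.2481
  ethylbenzene: x = 0.2098, y = 0.1070
  o-xylene: x = 0.2102, y = 0.0652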